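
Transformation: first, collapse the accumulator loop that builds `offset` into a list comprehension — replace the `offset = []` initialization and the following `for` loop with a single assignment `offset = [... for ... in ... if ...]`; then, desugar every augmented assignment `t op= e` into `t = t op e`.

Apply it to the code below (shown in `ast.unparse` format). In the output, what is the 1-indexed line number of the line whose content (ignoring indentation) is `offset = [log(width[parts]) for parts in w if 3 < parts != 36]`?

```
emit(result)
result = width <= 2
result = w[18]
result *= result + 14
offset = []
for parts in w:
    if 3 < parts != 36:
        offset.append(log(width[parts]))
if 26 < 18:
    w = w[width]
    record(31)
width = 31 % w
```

5

Transformed code:
emit(result)
result = width <= 2
result = w[18]
result = result * (result + 14)
offset = [log(width[parts]) for parts in w if 3 < parts != 36]
if 26 < 18:
    w = w[width]
    record(31)
width = 31 % w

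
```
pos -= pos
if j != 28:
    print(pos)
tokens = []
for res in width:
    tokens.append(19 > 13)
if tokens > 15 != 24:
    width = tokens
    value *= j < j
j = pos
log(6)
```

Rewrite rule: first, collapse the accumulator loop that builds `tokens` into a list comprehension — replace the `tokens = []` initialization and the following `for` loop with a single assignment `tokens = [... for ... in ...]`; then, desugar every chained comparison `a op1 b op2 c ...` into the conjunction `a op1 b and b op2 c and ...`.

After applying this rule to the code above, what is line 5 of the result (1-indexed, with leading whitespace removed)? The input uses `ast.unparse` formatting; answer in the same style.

if tokens > 15 and 15 != 24:

Transformed code:
pos -= pos
if j != 28:
    print(pos)
tokens = [19 > 13 for res in width]
if tokens > 15 and 15 != 24:
    width = tokens
    value *= j < j
j = pos
log(6)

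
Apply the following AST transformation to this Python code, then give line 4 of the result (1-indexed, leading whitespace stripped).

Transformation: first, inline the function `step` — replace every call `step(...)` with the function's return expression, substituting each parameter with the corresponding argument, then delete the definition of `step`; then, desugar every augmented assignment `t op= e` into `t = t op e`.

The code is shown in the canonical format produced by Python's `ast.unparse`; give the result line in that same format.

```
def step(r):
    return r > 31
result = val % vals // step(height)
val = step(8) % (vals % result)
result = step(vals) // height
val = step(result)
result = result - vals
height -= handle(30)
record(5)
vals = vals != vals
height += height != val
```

val = result > 31

Transformed code:
result = val % vals // (height > 31)
val = (8 > 31) % (vals % result)
result = (vals > 31) // height
val = result > 31
result = result - vals
height = height - handle(30)
record(5)
vals = vals != vals
height = height + (height != val)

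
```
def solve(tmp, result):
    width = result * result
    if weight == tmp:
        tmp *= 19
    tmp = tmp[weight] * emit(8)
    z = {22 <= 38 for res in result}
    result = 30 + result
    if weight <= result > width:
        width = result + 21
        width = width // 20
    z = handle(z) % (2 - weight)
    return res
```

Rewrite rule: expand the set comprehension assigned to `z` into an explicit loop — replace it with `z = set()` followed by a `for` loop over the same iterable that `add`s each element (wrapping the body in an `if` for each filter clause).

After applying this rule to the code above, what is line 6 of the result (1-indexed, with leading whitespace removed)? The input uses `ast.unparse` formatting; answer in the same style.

z = set()

Transformed code:
def solve(tmp, result):
    width = result * result
    if weight == tmp:
        tmp *= 19
    tmp = tmp[weight] * emit(8)
    z = set()
    for res in result:
        z.add(22 <= 38)
    result = 30 + result
    if weight <= result > width:
        width = result + 21
        width = width // 20
    z = handle(z) % (2 - weight)
    return res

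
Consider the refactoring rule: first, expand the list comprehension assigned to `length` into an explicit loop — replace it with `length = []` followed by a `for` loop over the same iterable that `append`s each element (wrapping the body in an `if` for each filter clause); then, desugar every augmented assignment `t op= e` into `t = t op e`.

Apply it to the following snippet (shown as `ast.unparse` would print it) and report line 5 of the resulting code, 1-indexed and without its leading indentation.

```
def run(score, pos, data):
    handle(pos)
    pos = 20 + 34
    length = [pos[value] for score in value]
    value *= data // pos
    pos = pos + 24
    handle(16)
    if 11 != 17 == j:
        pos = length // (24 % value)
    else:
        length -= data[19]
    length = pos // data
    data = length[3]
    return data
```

Transformed code:
def run(score, pos, data):
    handle(pos)
    pos = 20 + 34
    length = []
    for score in value:
        length.append(pos[value])
    value = value * (data // pos)
    pos = pos + 24
    handle(16)
    if 11 != 17 == j:
        pos = length // (24 % value)
    else:
        length = length - data[19]
    length = pos // data
    data = length[3]
    return data

for score in value:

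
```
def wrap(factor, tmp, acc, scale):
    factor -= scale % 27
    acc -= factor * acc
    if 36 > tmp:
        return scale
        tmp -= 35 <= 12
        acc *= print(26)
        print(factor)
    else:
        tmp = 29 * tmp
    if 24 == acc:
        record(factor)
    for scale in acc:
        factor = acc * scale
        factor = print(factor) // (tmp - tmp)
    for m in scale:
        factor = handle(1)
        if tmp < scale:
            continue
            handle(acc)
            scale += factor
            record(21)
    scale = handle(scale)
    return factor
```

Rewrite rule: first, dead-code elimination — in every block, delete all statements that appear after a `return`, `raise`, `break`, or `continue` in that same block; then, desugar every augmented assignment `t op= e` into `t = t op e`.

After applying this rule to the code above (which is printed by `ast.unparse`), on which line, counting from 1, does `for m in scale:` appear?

13

Transformed code:
def wrap(factor, tmp, acc, scale):
    factor = factor - scale % 27
    acc = acc - factor * acc
    if 36 > tmp:
        return scale
    else:
        tmp = 29 * tmp
    if 24 == acc:
        record(factor)
    for scale in acc:
        factor = acc * scale
        factor = print(factor) // (tmp - tmp)
    for m in scale:
        factor = handle(1)
        if tmp < scale:
            continue
    scale = handle(scale)
    return factor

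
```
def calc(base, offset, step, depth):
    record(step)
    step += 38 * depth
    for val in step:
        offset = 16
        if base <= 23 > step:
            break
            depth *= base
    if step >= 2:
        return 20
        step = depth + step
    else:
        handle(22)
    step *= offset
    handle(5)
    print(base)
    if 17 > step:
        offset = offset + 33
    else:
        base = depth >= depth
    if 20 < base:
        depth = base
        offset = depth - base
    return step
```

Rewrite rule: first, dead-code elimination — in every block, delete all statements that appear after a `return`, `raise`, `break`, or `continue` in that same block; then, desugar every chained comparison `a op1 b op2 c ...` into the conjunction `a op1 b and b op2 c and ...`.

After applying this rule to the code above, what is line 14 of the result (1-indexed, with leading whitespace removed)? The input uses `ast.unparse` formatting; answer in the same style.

print(base)

Transformed code:
def calc(base, offset, step, depth):
    record(step)
    step += 38 * depth
    for val in step:
        offset = 16
        if base <= 23 and 23 > step:
            break
    if step >= 2:
        return 20
    else:
        handle(22)
    step *= offset
    handle(5)
    print(base)
    if 17 > step:
        offset = offset + 33
    else:
        base = depth >= depth
    if 20 < base:
        depth = base
        offset = depth - base
    return step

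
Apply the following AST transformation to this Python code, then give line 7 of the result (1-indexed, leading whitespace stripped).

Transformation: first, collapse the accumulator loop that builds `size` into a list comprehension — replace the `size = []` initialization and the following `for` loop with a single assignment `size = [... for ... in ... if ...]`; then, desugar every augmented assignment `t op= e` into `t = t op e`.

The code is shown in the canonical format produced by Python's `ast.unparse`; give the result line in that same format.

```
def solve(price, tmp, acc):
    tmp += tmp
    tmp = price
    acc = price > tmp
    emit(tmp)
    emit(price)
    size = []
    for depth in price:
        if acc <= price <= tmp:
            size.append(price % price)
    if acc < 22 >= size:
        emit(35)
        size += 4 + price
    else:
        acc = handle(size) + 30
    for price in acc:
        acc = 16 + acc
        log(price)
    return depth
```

Transformed code:
def solve(price, tmp, acc):
    tmp = tmp + tmp
    tmp = price
    acc = price > tmp
    emit(tmp)
    emit(price)
    size = [price % price for depth in price if acc <= price <= tmp]
    if acc < 22 >= size:
        emit(35)
        size = size + (4 + price)
    else:
        acc = handle(size) + 30
    for price in acc:
        acc = 16 + acc
        log(price)
    return depth

size = [price % price for depth in price if acc <= price <= tmp]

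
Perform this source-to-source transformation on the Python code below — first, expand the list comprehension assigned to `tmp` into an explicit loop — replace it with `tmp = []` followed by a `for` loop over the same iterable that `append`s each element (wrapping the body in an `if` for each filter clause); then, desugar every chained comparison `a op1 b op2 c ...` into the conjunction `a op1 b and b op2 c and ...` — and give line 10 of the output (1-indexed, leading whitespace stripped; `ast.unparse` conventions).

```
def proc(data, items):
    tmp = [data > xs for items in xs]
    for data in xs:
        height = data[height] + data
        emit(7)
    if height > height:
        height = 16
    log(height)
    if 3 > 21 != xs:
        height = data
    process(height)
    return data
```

log(height)

Transformed code:
def proc(data, items):
    tmp = []
    for items in xs:
        tmp.append(data > xs)
    for data in xs:
        height = data[height] + data
        emit(7)
    if height > height:
        height = 16
    log(height)
    if 3 > 21 and 21 != xs:
        height = data
    process(height)
    return data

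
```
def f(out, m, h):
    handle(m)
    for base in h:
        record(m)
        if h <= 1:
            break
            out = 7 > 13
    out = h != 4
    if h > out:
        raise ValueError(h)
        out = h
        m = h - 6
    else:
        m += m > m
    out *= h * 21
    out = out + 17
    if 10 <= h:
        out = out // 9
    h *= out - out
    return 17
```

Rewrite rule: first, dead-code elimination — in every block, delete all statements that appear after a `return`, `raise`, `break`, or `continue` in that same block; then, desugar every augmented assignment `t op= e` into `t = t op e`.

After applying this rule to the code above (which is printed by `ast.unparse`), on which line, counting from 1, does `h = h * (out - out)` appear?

Transformed code:
def f(out, m, h):
    handle(m)
    for base in h:
        record(m)
        if h <= 1:
            break
    out = h != 4
    if h > out:
        raise ValueError(h)
    else:
        m = m + (m > m)
    out = out * (h * 21)
    out = out + 17
    if 10 <= h:
        out = out // 9
    h = h * (out - out)
    return 17

16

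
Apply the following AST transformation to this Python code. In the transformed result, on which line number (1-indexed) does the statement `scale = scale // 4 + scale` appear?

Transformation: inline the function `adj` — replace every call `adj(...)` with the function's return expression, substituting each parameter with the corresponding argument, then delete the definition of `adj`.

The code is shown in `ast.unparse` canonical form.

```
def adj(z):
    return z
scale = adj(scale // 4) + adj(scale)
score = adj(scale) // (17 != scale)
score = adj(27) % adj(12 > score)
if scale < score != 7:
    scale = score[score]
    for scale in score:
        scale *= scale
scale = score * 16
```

Transformed code:
scale = scale // 4 + scale
score = scale // (17 != scale)
score = 27 % (12 > score)
if scale < score != 7:
    scale = score[score]
    for scale in score:
        scale *= scale
scale = score * 16

1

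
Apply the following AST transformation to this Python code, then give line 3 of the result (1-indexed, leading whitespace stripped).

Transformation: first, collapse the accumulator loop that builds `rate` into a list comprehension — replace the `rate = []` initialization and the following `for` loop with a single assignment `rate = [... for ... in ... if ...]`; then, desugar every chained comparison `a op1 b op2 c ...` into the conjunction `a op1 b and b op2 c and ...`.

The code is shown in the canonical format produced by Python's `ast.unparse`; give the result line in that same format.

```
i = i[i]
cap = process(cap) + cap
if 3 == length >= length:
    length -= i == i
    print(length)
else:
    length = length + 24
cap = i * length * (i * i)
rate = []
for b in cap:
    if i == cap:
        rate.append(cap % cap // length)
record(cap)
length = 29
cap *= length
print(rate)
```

if 3 == length and length >= length:

Transformed code:
i = i[i]
cap = process(cap) + cap
if 3 == length and length >= length:
    length -= i == i
    print(length)
else:
    length = length + 24
cap = i * length * (i * i)
rate = [cap % cap // length for b in cap if i == cap]
record(cap)
length = 29
cap *= length
print(rate)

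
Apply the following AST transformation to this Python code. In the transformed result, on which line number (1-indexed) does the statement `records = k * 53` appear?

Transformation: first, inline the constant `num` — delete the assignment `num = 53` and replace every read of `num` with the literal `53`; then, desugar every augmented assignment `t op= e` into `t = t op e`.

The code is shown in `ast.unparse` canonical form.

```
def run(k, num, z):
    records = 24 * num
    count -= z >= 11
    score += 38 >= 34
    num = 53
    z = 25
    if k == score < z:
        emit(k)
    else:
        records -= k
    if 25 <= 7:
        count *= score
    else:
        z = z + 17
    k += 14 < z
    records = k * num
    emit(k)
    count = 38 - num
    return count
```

15

Transformed code:
def run(k, num, z):
    records = 24 * 53
    count = count - (z >= 11)
    score = score + (38 >= 34)
    z = 25
    if k == score < z:
        emit(k)
    else:
        records = records - k
    if 25 <= 7:
        count = count * score
    else:
        z = z + 17
    k = k + (14 < z)
    records = k * 53
    emit(k)
    count = 38 - 53
    return count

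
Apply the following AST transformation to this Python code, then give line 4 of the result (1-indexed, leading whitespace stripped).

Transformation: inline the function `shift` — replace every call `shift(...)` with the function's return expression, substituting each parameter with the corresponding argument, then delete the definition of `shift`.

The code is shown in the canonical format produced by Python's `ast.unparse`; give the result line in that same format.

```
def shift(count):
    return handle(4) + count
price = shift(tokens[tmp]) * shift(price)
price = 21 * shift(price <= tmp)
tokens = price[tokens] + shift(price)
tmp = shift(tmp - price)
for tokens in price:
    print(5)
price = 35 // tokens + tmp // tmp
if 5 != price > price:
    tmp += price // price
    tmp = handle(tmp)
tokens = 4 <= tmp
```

tmp = handle(4) + (tmp - price)

Transformed code:
price = (handle(4) + tokens[tmp]) * (handle(4) + price)
price = 21 * (handle(4) + (price <= tmp))
tokens = price[tokens] + (handle(4) + price)
tmp = handle(4) + (tmp - price)
for tokens in price:
    print(5)
price = 35 // tokens + tmp // tmp
if 5 != price > price:
    tmp += price // price
    tmp = handle(tmp)
tokens = 4 <= tmp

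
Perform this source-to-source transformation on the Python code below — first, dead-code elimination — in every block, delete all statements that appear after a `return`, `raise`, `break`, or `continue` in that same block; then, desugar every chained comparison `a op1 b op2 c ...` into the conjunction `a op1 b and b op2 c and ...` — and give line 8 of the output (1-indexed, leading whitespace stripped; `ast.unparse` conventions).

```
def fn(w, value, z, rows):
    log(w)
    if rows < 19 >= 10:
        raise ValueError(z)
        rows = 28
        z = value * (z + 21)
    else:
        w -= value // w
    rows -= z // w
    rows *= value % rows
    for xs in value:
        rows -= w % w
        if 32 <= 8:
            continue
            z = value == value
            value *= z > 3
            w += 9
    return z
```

rows *= value % rows

Transformed code:
def fn(w, value, z, rows):
    log(w)
    if rows < 19 and 19 >= 10:
        raise ValueError(z)
    else:
        w -= value // w
    rows -= z // w
    rows *= value % rows
    for xs in value:
        rows -= w % w
        if 32 <= 8:
            continue
    return z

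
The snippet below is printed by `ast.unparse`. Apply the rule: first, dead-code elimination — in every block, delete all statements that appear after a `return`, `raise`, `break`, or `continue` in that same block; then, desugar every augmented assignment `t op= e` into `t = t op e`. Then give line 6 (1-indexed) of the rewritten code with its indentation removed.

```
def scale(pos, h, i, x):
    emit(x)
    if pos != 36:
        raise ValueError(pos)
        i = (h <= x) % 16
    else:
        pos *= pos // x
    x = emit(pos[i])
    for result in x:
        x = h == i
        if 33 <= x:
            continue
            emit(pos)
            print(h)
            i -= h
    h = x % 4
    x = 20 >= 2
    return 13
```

pos = pos * (pos // x)

Transformed code:
def scale(pos, h, i, x):
    emit(x)
    if pos != 36:
        raise ValueError(pos)
    else:
        pos = pos * (pos // x)
    x = emit(pos[i])
    for result in x:
        x = h == i
        if 33 <= x:
            continue
    h = x % 4
    x = 20 >= 2
    return 13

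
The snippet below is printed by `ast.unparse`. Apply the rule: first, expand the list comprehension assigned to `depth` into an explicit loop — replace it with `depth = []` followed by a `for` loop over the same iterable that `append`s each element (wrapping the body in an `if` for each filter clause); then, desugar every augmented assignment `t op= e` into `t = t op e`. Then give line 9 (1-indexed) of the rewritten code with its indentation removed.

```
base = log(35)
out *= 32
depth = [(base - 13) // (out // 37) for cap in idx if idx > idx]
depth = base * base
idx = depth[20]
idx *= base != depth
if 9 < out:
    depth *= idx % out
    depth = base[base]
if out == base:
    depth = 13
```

Transformed code:
base = log(35)
out = out * 32
depth = []
for cap in idx:
    if idx > idx:
        depth.append((base - 13) // (out // 37))
depth = base * base
idx = depth[20]
idx = idx * (base != depth)
if 9 < out:
    depth = depth * (idx % out)
    depth = base[base]
if out == base:
    depth = 13

idx = idx * (base != depth)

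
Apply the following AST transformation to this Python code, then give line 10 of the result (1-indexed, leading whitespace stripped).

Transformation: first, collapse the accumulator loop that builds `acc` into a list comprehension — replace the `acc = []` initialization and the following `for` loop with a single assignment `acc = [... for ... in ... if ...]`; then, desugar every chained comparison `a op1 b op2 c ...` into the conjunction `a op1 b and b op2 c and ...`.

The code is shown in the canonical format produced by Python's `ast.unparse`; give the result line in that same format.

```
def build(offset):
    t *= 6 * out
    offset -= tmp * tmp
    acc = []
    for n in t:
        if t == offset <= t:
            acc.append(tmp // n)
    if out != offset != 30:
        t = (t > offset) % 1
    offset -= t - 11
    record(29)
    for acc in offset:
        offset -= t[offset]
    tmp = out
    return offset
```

offset -= t[offset]

Transformed code:
def build(offset):
    t *= 6 * out
    offset -= tmp * tmp
    acc = [tmp // n for n in t if t == offset and offset <= t]
    if out != offset and offset != 30:
        t = (t > offset) % 1
    offset -= t - 11
    record(29)
    for acc in offset:
        offset -= t[offset]
    tmp = out
    return offset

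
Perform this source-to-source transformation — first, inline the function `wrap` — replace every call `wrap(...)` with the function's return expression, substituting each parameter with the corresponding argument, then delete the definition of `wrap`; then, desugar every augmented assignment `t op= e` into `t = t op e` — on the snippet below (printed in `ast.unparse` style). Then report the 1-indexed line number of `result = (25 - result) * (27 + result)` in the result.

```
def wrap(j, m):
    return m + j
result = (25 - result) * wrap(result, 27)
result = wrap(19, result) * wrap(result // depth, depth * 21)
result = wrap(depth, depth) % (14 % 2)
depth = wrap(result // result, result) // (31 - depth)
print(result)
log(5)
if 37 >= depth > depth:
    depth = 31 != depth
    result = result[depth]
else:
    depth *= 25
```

1

Transformed code:
result = (25 - result) * (27 + result)
result = (result + 19) * (depth * 21 + result // depth)
result = (depth + depth) % (14 % 2)
depth = (result + result // result) // (31 - depth)
print(result)
log(5)
if 37 >= depth > depth:
    depth = 31 != depth
    result = result[depth]
else:
    depth = depth * 25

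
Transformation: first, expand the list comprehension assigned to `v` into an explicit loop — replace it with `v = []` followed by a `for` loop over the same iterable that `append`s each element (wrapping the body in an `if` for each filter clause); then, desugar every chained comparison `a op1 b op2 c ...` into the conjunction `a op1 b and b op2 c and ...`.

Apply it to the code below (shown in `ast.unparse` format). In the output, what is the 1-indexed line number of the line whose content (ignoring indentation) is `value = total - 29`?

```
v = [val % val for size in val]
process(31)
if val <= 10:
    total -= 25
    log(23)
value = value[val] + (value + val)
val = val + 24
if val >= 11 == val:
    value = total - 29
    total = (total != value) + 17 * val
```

11

Transformed code:
v = []
for size in val:
    v.append(val % val)
process(31)
if val <= 10:
    total -= 25
    log(23)
value = value[val] + (value + val)
val = val + 24
if val >= 11 and 11 == val:
    value = total - 29
    total = (total != value) + 17 * val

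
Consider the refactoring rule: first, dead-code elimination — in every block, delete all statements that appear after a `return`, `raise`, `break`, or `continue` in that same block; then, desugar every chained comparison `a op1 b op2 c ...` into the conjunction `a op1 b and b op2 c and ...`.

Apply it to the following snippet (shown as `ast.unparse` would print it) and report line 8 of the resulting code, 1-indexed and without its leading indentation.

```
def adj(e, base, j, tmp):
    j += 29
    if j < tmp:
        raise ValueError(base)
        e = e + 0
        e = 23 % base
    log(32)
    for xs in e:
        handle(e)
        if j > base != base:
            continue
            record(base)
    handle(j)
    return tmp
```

Transformed code:
def adj(e, base, j, tmp):
    j += 29
    if j < tmp:
        raise ValueError(base)
    log(32)
    for xs in e:
        handle(e)
        if j > base and base != base:
            continue
    handle(j)
    return tmp

if j > base and base != base:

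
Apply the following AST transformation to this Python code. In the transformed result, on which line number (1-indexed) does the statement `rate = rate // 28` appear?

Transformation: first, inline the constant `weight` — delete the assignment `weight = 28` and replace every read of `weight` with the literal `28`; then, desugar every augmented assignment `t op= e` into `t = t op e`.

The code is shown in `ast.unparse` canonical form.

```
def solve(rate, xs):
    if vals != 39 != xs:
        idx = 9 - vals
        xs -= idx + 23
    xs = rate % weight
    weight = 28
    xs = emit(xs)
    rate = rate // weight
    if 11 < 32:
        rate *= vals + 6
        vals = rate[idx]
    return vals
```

Transformed code:
def solve(rate, xs):
    if vals != 39 != xs:
        idx = 9 - vals
        xs = xs - (idx + 23)
    xs = rate % 28
    xs = emit(xs)
    rate = rate // 28
    if 11 < 32:
        rate = rate * (vals + 6)
        vals = rate[idx]
    return vals

7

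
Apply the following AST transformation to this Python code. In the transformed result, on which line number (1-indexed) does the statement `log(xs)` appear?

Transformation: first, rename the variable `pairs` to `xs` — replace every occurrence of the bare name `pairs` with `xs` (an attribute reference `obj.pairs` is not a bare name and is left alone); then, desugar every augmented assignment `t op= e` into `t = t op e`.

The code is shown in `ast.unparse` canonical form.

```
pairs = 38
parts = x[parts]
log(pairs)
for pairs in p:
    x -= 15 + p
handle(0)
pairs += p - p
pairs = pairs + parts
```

Transformed code:
xs = 38
parts = x[parts]
log(xs)
for xs in p:
    x = x - (15 + p)
handle(0)
xs = xs + (p - p)
xs = xs + parts

3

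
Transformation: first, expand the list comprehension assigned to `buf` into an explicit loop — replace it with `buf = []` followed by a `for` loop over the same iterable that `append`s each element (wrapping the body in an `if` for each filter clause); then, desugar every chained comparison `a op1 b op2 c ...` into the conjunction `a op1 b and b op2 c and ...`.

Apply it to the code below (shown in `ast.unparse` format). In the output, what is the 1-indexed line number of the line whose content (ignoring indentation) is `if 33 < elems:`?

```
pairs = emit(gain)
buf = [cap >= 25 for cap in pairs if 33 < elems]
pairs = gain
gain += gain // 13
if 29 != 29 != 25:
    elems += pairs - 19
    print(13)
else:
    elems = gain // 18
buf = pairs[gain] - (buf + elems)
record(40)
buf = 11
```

4

Transformed code:
pairs = emit(gain)
buf = []
for cap in pairs:
    if 33 < elems:
        buf.append(cap >= 25)
pairs = gain
gain += gain // 13
if 29 != 29 and 29 != 25:
    elems += pairs - 19
    print(13)
else:
    elems = gain // 18
buf = pairs[gain] - (buf + elems)
record(40)
buf = 11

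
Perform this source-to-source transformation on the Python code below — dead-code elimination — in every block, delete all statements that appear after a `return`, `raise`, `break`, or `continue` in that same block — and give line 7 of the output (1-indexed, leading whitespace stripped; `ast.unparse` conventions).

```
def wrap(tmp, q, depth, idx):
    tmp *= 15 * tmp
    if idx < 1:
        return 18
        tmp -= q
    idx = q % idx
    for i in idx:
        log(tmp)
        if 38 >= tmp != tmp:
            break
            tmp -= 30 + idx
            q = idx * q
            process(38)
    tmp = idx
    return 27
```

log(tmp)

Transformed code:
def wrap(tmp, q, depth, idx):
    tmp *= 15 * tmp
    if idx < 1:
        return 18
    idx = q % idx
    for i in idx:
        log(tmp)
        if 38 >= tmp != tmp:
            break
    tmp = idx
    return 27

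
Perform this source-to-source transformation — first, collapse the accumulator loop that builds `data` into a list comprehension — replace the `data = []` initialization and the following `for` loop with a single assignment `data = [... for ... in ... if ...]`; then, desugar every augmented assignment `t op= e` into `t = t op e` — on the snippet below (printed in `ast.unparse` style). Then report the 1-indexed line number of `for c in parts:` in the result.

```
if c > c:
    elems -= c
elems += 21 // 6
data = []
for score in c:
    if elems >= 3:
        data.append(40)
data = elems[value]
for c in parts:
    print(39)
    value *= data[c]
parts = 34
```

Transformed code:
if c > c:
    elems = elems - c
elems = elems + 21 // 6
data = [40 for score in c if elems >= 3]
data = elems[value]
for c in parts:
    print(39)
    value = value * data[c]
parts = 34

6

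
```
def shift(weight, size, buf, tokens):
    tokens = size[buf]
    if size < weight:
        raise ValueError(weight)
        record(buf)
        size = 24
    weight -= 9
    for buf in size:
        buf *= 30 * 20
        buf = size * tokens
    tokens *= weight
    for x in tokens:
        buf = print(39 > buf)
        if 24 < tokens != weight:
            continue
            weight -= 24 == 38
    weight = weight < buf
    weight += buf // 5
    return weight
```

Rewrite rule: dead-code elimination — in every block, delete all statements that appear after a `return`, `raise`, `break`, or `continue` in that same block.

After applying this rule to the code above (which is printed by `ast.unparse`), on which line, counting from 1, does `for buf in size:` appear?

6

Transformed code:
def shift(weight, size, buf, tokens):
    tokens = size[buf]
    if size < weight:
        raise ValueError(weight)
    weight -= 9
    for buf in size:
        buf *= 30 * 20
        buf = size * tokens
    tokens *= weight
    for x in tokens:
        buf = print(39 > buf)
        if 24 < tokens != weight:
            continue
    weight = weight < buf
    weight += buf // 5
    return weight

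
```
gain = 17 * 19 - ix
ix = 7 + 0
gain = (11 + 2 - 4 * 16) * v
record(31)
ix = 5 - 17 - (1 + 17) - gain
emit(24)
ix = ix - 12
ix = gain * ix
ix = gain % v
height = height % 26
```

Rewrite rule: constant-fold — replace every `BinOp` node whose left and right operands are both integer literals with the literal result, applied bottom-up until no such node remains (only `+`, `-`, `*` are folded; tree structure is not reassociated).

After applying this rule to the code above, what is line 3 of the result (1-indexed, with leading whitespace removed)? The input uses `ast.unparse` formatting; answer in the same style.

gain = -51 * v

Transformed code:
gain = 323 - ix
ix = 7
gain = -51 * v
record(31)
ix = -30 - gain
emit(24)
ix = ix - 12
ix = gain * ix
ix = gain % v
height = height % 26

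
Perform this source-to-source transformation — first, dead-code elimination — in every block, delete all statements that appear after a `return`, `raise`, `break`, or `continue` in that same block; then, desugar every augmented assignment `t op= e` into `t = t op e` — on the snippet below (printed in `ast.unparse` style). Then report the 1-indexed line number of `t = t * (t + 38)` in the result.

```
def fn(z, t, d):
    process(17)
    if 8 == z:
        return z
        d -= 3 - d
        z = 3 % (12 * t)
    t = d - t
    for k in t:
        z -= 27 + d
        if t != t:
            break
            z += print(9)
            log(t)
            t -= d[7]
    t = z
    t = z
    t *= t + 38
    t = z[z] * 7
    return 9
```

12

Transformed code:
def fn(z, t, d):
    process(17)
    if 8 == z:
        return z
    t = d - t
    for k in t:
        z = z - (27 + d)
        if t != t:
            break
    t = z
    t = z
    t = t * (t + 38)
    t = z[z] * 7
    return 9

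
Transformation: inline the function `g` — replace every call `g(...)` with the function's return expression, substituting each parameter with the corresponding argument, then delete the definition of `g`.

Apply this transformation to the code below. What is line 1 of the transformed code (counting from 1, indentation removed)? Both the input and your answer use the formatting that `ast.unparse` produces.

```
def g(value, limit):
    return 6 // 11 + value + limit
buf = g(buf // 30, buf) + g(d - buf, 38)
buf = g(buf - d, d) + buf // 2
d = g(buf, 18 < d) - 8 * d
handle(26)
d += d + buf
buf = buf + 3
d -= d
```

Transformed code:
buf = 6 // 11 + buf // 30 + buf + (6 // 11 + (d - buf) + 38)
buf = 6 // 11 + (buf - d) + d + buf // 2
d = 6 // 11 + buf + (18 < d) - 8 * d
handle(26)
d += d + buf
buf = buf + 3
d -= d

buf = 6 // 11 + buf // 30 + buf + (6 // 11 + (d - buf) + 38)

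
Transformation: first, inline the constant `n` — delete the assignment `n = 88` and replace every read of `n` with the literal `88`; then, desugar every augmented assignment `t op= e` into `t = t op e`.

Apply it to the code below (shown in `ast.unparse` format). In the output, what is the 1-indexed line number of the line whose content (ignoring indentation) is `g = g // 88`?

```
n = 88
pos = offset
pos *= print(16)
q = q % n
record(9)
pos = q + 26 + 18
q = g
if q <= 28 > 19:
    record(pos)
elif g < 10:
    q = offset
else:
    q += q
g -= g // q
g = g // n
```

Transformed code:
pos = offset
pos = pos * print(16)
q = q % 88
record(9)
pos = q + 26 + 18
q = g
if q <= 28 > 19:
    record(pos)
elif g < 10:
    q = offset
else:
    q = q + q
g = g - g // q
g = g // 88

14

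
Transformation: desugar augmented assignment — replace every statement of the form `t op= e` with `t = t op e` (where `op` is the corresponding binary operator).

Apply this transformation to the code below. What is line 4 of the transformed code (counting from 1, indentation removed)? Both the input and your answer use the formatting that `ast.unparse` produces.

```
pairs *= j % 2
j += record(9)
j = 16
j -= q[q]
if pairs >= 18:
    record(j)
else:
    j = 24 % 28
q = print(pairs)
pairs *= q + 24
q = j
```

j = j - q[q]

Transformed code:
pairs = pairs * (j % 2)
j = j + record(9)
j = 16
j = j - q[q]
if pairs >= 18:
    record(j)
else:
    j = 24 % 28
q = print(pairs)
pairs = pairs * (q + 24)
q = j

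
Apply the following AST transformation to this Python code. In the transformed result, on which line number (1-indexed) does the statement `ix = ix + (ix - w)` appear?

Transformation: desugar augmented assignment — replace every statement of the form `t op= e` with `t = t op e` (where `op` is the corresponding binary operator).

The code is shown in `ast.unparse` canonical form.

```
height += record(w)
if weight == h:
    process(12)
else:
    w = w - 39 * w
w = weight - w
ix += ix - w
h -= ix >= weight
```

7

Transformed code:
height = height + record(w)
if weight == h:
    process(12)
else:
    w = w - 39 * w
w = weight - w
ix = ix + (ix - w)
h = h - (ix >= weight)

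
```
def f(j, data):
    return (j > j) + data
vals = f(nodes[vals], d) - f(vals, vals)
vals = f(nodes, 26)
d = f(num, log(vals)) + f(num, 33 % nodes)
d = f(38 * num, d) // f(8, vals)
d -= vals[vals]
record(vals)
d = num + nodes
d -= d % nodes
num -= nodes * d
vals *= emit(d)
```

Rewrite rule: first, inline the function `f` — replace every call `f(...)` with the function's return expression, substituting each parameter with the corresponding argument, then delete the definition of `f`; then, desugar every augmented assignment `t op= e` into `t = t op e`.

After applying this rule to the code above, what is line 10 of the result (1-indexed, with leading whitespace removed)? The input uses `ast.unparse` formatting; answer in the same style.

Transformed code:
vals = (nodes[vals] > nodes[vals]) + d - ((vals > vals) + vals)
vals = (nodes > nodes) + 26
d = (num > num) + log(vals) + ((num > num) + 33 % nodes)
d = ((38 * num > 38 * num) + d) // ((8 > 8) + vals)
d = d - vals[vals]
record(vals)
d = num + nodes
d = d - d % nodes
num = num - nodes * d
vals = vals * emit(d)

vals = vals * emit(d)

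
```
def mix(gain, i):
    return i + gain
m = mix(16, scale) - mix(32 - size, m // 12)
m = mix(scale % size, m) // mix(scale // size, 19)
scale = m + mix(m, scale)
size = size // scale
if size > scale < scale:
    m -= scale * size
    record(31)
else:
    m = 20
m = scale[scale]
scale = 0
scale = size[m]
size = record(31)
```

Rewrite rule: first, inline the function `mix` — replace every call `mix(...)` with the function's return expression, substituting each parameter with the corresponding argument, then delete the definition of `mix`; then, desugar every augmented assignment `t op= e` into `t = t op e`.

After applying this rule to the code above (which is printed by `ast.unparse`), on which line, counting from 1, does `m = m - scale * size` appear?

Transformed code:
m = scale + 16 - (m // 12 + (32 - size))
m = (m + scale % size) // (19 + scale // size)
scale = m + (scale + m)
size = size // scale
if size > scale < scale:
    m = m - scale * size
    record(31)
else:
    m = 20
m = scale[scale]
scale = 0
scale = size[m]
size = record(31)

6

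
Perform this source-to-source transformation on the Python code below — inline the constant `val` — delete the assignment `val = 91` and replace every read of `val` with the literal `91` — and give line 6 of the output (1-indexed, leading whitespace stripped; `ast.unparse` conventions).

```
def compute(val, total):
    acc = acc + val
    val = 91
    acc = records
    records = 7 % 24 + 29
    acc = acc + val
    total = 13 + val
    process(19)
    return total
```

total = 13 + 91

Transformed code:
def compute(val, total):
    acc = acc + 91
    acc = records
    records = 7 % 24 + 29
    acc = acc + 91
    total = 13 + 91
    process(19)
    return total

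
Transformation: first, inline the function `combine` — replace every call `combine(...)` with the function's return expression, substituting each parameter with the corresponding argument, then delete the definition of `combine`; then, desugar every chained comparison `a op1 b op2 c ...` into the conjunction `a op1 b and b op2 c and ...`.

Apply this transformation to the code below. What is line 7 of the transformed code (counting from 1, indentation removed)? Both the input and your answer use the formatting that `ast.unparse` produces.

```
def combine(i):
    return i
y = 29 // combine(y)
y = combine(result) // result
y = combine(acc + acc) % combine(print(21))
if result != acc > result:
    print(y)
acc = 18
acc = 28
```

Transformed code:
y = 29 // y
y = result // result
y = (acc + acc) % print(21)
if result != acc and acc > result:
    print(y)
acc = 18
acc = 28

acc = 28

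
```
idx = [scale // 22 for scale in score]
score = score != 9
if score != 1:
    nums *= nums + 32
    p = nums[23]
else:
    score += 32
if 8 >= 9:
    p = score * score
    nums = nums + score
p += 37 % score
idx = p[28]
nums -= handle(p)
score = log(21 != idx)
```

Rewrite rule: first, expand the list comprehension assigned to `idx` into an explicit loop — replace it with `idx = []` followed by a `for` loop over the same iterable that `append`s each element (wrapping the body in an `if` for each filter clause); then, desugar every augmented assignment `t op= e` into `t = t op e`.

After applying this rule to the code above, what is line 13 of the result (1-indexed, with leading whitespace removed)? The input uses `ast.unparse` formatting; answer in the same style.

Transformed code:
idx = []
for scale in score:
    idx.append(scale // 22)
score = score != 9
if score != 1:
    nums = nums * (nums + 32)
    p = nums[23]
else:
    score = score + 32
if 8 >= 9:
    p = score * score
    nums = nums + score
p = p + 37 % score
idx = p[28]
nums = nums - handle(p)
score = log(21 != idx)

p = p + 37 % score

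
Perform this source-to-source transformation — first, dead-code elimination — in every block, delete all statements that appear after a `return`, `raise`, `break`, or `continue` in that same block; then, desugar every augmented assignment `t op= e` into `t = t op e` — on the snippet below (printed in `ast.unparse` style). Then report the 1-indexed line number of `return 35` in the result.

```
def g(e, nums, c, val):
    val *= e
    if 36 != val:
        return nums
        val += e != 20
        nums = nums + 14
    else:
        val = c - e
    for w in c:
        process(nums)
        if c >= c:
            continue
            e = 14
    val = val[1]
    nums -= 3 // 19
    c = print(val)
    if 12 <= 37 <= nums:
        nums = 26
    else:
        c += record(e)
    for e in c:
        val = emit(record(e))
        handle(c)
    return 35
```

Transformed code:
def g(e, nums, c, val):
    val = val * e
    if 36 != val:
        return nums
    else:
        val = c - e
    for w in c:
        process(nums)
        if c >= c:
            continue
    val = val[1]
    nums = nums - 3 // 19
    c = print(val)
    if 12 <= 37 <= nums:
        nums = 26
    else:
        c = c + record(e)
    for e in c:
        val = emit(record(e))
        handle(c)
    return 35

21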